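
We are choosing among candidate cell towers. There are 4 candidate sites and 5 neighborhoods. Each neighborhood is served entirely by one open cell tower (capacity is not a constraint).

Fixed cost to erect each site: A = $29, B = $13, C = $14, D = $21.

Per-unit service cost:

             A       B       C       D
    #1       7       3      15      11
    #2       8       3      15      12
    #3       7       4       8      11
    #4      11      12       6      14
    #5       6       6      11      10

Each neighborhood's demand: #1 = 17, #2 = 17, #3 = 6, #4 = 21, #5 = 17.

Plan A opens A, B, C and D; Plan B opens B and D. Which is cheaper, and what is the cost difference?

Plan A is cheaper by 83.

Plan A: {A, B, C, D}: #1→B 3·17=51, #2→B 3·17=51, #3→B 4·6=24, #4→C 6·21=126, #5→A 6·17=102. Service 354; fixed 77; total 431.
Plan B: {B, D}: #1→B 3·17=51, #2→B 3·17=51, #3→B 4·6=24, #4→B 12·21=252, #5→B 6·17=102. Service 480; fixed 34; total 514.
Difference: |431 − 514| = 83.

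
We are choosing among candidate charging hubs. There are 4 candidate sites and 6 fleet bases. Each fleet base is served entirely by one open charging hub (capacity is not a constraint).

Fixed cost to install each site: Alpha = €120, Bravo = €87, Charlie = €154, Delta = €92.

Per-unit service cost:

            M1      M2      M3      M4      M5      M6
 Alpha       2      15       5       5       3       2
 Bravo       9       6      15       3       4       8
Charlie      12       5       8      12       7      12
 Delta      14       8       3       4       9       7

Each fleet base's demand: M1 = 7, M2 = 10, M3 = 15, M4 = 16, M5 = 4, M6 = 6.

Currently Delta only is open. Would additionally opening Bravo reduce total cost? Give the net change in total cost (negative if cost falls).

Current service cost with {Delta}: 365.
Adding Bravo: each fleet base re-picks its cheapest; new service cost 274, saving 91.
Extra fixed cost: 87. Net change = 87 − 91 = -4.
(Totals: 457 → 453.)

Yes — net change −4 (cost falls by 4).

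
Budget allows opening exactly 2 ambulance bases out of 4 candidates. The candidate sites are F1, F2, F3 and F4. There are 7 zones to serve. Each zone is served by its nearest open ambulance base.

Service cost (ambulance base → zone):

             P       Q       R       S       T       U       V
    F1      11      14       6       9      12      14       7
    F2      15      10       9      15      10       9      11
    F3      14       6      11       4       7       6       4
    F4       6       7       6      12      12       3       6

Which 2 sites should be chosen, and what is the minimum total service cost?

Choose F3 and F4; total service cost 36.

With exactly 2 open, each zone uses its cheapest among the chosen.
{F3, F4}: P→F4 6, Q→F3 6, R→F4 6, S→F3 4, T→F3 7, U→F4 3, V→F3 4. Service cost 36.
{F1, F3}: service cost 44
{F1, F4}: service cost 49
Among all 6 size-2 choices, {F3, F4} is lowest.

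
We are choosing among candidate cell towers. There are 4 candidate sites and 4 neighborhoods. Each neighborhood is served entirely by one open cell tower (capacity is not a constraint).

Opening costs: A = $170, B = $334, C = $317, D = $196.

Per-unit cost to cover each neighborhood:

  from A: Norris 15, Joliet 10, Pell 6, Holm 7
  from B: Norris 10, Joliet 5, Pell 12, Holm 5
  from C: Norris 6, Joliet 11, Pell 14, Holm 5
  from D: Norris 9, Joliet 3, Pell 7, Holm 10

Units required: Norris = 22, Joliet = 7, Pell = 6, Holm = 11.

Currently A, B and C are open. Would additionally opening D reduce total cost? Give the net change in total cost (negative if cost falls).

Current service cost with {A, B, C}: 258.
Adding D: each neighborhood re-picks its cheapest; new service cost 244, saving 14.
Extra fixed cost: 196. Net change = 196 − 14 = 182.
(Totals: 1079 → 1261.)

No — net change +182 (cost rises by 182).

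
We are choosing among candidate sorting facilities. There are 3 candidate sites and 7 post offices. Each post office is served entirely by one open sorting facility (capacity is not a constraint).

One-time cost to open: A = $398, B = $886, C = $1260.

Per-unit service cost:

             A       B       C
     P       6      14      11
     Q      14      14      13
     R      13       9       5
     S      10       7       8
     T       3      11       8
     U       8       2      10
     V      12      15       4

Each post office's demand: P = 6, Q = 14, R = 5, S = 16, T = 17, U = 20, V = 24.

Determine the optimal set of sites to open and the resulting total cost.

For any fixed open set, each post office goes to its cheapest open site; total = fixed + service.
{A}: P→A 6·6=36, Q→A 14·14=196, R→A 13·5=65, S→A 10·16=160, T→A 3·17=51, U→A 8·20=160, V→A 12·24=288. Service 956; fixed 398; total 1354.
{B}: P→B 14·6=84, Q→B 14·14=196, R→B 9·5=45, S→B 7·16=112, T→B 11·17=187, U→B 2·20=40, V→B 15·24=360. Service 1024; fixed 886; total 1910.
{A, B}: service 768 + fixed 1284 = 2052
{A, B, C}: service 542 + fixed 2544 = 3086
No other subset beats 1354.

Open A only; minimum total cost 1354.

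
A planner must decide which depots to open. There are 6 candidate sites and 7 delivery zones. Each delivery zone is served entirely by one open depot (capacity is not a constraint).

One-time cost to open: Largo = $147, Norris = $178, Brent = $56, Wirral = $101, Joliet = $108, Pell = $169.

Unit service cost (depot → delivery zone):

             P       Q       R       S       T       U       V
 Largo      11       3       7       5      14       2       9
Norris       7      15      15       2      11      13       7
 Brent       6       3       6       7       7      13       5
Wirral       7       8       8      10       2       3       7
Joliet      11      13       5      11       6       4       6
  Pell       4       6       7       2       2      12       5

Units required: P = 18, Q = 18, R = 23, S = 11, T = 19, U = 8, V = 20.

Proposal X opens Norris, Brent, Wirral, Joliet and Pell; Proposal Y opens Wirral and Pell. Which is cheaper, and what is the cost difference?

Proposal X: {Norris, Brent, Wirral, Joliet, Pell}: P→Pell 4·18=72, Q→Brent 3·18=54, R→Joliet 5·23=115, S→Norris 2·11=22, T→Wirral 2·19=38, U→Wirral 3·8=24, V→Brent 5·20=100. Service 425; fixed 612; total 1037.
Proposal Y: {Wirral, Pell}: P→Pell 4·18=72, Q→Pell 6·18=108, R→Pell 7·23=161, S→Pell 2·11=22, T→Wirral 2·19=38, U→Wirral 3·8=24, V→Pell 5·20=100. Service 525; fixed 270; total 795.
Difference: |1037 − 795| = 242.

Proposal Y is cheaper by 242.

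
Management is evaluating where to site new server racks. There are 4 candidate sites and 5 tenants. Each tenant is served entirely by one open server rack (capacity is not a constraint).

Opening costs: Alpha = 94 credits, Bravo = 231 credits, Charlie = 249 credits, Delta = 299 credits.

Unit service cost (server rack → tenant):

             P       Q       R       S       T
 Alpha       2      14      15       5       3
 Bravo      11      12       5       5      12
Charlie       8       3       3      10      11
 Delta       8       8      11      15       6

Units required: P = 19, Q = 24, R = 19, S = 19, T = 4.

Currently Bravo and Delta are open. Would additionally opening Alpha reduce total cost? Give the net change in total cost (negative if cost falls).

Current service cost with {Bravo, Delta}: 558.
Adding Alpha: each tenant re-picks its cheapest; new service cost 432, saving 126.
Extra fixed cost: 94. Net change = 94 − 126 = -32.
(Totals: 1088 → 1056.)

Yes — net change −32 (cost falls by 32).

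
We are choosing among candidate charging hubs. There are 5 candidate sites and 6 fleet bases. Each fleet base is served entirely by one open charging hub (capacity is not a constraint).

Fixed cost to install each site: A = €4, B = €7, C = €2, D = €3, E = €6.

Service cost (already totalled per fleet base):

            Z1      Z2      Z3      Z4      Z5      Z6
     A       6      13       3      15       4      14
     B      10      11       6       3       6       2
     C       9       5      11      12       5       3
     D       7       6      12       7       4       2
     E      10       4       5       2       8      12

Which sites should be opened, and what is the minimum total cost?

For any fixed open set, each fleet base goes to its cheapest open site; total = fixed + service.
{D, E}: Z1→D 7, Z2→E 4, Z3→E 5, Z4→E 2, Z5→D 4, Z6→D 2. Service 24; fixed 9; total 33.
{A, C, E}: service 22 + fixed 12 = 34
{A, D, E}: Z1→A 6, Z2→E 4, Z3→A 3, Z4→E 2, Z5→A 4, Z6→D 2. Service 21; fixed 13; total 34.
{A, B, C, D, E}: Z1→A 6, Z2→E 4, Z3→A 3, Z4→E 2, Z5→A 4, Z6→B 2. Service 21; fixed 22; total 43.
No other subset beats 33.

Open D and E; minimum total cost 33.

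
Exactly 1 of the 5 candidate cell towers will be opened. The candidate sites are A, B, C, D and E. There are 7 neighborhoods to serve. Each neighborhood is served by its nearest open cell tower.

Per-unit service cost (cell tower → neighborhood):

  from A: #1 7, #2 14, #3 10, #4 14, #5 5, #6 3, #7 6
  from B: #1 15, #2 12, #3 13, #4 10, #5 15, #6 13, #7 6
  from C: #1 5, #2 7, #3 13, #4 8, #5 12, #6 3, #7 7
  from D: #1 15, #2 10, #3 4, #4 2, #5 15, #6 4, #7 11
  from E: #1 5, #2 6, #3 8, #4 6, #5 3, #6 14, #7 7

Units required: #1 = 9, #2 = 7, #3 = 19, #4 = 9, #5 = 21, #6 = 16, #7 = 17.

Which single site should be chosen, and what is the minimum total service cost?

Choose E only; total service cost 699.

With exactly 1 open, each neighborhood uses its cheapest among the chosen.
{E}: #1→E 5·9=45, #2→E 6·7=42, #3→E 8·19=152, #4→E 6·9=54, #5→E 3·21=63, #6→E 14·16=224, #7→E 7·17=119. Service cost 699.
{A}: service cost 732
{C}: service cost 832
Among all 5 size-1 choices, {E} is lowest.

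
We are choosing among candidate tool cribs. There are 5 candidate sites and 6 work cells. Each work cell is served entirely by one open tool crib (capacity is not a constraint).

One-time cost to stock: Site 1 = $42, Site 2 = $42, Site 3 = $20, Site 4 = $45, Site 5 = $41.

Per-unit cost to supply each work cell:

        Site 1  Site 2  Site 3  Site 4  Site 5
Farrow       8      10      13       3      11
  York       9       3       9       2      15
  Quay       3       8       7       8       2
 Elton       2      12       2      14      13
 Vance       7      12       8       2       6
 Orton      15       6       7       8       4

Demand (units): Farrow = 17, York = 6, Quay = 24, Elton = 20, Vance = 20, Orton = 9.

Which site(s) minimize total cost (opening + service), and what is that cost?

Open Site 3, Site 4 and Site 5; minimum total cost 333.

For any fixed open set, each work cell goes to its cheapest open site; total = fixed + service.
{Site 3, Site 4, Site 5}: Farrow→Site 4 3·17=51, York→Site 4 2·6=12, Quay→Site 5 2·24=48, Elton→Site 3 2·20=40, Vance→Site 4 2·20=40, Orton→Site 5 4·9=36. Service 227; fixed 106; total 333.
{Site 1, Site 4, Site 5}: Farrow→Site 4 3·17=51, York→Site 4 2·6=12, Quay→Site 5 2·24=48, Elton→Site 1 2·20=40, Vance→Site 4 2·20=40, Orton→Site 5 4·9=36. Service 227; fixed 128; total 355.
{Site 1, Site 4}: service 287 + fixed 87 = 374
{Site 1, Site 2, Site 3, Site 4, Site 5}: service 227 + fixed 190 = 417
No other subset beats 333.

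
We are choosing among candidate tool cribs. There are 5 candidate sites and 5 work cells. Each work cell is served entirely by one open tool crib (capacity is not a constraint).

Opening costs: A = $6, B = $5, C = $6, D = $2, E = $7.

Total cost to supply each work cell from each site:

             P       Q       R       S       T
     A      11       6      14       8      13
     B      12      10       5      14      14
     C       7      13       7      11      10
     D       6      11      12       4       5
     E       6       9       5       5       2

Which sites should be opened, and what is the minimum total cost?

For any fixed open set, each work cell goes to its cheapest open site; total = fixed + service.
{E}: P→E 6, Q→E 9, R→E 5, S→E 5, T→E 2. Service 27; fixed 7; total 34.
{D, E}: service 26 + fixed 9 = 35
{A, E}: service 24 + fixed 13 = 37
{A, B, C, D, E}: service 23 + fixed 26 = 49
No other subset beats 34.

Open E only; minimum total cost 34.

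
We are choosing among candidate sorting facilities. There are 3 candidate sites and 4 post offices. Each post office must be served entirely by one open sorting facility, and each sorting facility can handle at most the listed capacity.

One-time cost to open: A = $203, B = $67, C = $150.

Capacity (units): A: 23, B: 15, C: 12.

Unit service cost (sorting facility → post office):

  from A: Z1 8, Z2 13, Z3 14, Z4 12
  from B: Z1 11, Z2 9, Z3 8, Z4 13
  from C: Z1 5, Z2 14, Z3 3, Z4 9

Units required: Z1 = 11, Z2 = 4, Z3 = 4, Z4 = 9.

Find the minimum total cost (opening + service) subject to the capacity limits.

Open {A, B}: Z1→A 8·11=88, Z2→B 9·4=36, Z3→B 8·4=32, Z4→A 12·9=108.
Loads: A carries 20/23, B carries 8/15. Service 264; fixed 270; total 534.
Next best feasible plan costs 559.

Minimum total cost: 534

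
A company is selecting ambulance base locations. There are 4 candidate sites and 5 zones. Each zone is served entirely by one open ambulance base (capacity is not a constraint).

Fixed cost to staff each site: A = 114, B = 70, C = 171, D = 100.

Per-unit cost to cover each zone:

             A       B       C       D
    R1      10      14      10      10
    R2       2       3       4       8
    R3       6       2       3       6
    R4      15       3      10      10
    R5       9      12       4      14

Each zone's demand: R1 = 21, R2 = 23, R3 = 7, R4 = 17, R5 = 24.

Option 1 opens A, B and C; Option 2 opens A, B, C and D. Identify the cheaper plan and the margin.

Option 1 is cheaper by 100.

Option 1: {A, B, C}: R1→A 10·21=210, R2→A 2·23=46, R3→B 2·7=14, R4→B 3·17=51, R5→C 4·24=96. Service 417; fixed 355; total 772.
Option 2: {A, B, C, D}: R1→A 10·21=210, R2→A 2·23=46, R3→B 2·7=14, R4→B 3·17=51, R5→C 4·24=96. Service 417; fixed 455; total 872.
Difference: |772 − 872| = 100.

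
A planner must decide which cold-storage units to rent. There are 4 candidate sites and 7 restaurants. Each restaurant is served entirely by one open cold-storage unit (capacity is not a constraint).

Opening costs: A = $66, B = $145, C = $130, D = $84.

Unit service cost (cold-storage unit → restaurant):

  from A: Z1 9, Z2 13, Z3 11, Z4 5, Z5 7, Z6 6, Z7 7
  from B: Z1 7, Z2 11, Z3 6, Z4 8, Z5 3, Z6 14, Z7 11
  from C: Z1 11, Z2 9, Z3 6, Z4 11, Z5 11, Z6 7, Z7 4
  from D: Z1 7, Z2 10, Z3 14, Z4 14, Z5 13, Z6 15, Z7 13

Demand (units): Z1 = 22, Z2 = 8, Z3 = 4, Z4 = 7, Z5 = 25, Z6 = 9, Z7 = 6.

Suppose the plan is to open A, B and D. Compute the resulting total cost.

Each restaurant is assigned to its cheapest site among the open ones.
{A, B, D}: Z1→B 7·22=154, Z2→D 10·8=80, Z3→B 6·4=24, Z4→A 5·7=35, Z5→B 3·25=75, Z6→A 6·9=54, Z7→A 7·6=42. Service 464; fixed 295; total 759.

Total cost: 759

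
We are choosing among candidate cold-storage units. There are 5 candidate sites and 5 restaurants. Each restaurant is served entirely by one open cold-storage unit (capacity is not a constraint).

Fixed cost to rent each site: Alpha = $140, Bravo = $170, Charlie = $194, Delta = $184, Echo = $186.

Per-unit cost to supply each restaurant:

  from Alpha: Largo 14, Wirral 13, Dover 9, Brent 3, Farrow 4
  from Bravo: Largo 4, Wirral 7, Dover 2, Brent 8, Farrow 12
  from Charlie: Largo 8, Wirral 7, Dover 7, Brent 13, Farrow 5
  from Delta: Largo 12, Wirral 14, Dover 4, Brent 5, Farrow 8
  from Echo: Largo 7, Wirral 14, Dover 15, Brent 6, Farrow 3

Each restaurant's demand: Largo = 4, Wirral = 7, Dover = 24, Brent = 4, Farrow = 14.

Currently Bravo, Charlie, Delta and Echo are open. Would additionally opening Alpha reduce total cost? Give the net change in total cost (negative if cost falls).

No — net change +132 (cost rises by 132).

Current service cost with {Bravo, Charlie, Delta, Echo}: 175.
Adding Alpha: each restaurant re-picks its cheapest; new service cost 167, saving 8.
Extra fixed cost: 140. Net change = 140 − 8 = 132.
(Totals: 909 → 1041.)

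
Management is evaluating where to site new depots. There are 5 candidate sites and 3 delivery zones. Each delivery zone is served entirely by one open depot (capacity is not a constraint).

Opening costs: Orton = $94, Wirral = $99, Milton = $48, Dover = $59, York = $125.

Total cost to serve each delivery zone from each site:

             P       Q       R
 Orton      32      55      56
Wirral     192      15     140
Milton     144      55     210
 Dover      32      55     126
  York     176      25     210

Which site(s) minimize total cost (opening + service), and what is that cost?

For any fixed open set, each delivery zone goes to its cheapest open site; total = fixed + service.
{Orton}: P→Orton 32, Q→Orton 55, R→Orton 56. Service 143; fixed 94; total 237.
{Dover}: service 213 + fixed 59 = 272
{Orton, Milton}: service 143 + fixed 142 = 285
{Orton, Wirral, Milton, Dover, York}: service 103 + fixed 425 = 528
No other subset beats 237.

Open Orton only; minimum total cost 237.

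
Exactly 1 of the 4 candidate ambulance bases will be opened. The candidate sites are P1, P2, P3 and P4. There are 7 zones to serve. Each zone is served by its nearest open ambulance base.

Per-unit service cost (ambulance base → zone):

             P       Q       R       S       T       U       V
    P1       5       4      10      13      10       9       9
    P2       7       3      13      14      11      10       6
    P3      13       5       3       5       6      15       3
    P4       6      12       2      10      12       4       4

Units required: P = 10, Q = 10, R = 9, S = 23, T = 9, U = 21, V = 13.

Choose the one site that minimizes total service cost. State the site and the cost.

With exactly 1 open, each zone uses its cheapest among the chosen.
{P4}: P→P4 6·10=60, Q→P4 12·10=120, R→P4 2·9=18, S→P4 10·23=230, T→P4 12·9=108, U→P4 4·21=84, V→P4 4·13=52. Service cost 672.
{P3}: service cost 730
{P1}: service cost 875
Among all 4 size-1 choices, {P4} is lowest.

Choose P4 only; total service cost 672.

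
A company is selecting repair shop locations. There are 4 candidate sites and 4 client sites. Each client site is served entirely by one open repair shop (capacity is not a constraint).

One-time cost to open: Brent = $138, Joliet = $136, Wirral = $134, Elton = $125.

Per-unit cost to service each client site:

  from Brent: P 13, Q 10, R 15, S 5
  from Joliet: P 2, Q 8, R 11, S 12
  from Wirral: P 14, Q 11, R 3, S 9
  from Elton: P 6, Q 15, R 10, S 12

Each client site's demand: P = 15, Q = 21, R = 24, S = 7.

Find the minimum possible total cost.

Minimum total cost: 603

For any fixed open set, each client site goes to its cheapest open site; total = fixed + service.
{Joliet, Wirral}: P→Joliet 2·15=30, Q→Joliet 8·21=168, R→Wirral 3·24=72, S→Wirral 9·7=63. Service 333; fixed 270; total 603.
{Joliet}: service 546 + fixed 136 = 682
{Wirral}: service 576 + fixed 134 = 710
{Brent, Joliet, Wirral, Elton}: service 305 + fixed 533 = 838
No other subset beats 603.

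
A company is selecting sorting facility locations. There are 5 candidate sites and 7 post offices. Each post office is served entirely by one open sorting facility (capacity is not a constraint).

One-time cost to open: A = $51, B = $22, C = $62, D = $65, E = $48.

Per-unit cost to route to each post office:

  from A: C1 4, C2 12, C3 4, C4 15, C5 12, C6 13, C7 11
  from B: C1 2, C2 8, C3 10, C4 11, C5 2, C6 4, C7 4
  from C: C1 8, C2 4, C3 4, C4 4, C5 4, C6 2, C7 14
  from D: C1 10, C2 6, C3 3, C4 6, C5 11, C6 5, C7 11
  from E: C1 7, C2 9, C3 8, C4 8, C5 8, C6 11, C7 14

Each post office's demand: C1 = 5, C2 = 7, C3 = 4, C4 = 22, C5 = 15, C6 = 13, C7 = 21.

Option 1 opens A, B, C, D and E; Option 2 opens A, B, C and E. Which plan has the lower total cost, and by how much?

Option 1: {A, B, C, D, E}: C1→B 2·5=10, C2→C 4·7=28, C3→D 3·4=12, C4→C 4·22=88, C5→B 2·15=30, C6→C 2·13=26, C7→B 4·21=84. Service 278; fixed 248; total 526.
Option 2: {A, B, C, E}: C1→B 2·5=10, C2→C 4·7=28, C3→A 4·4=16, C4→C 4·22=88, C5→B 2·15=30, C6→C 2·13=26, C7→B 4·21=84. Service 282; fixed 183; total 465.
Difference: |526 − 465| = 61.

Option 2 is cheaper by 61.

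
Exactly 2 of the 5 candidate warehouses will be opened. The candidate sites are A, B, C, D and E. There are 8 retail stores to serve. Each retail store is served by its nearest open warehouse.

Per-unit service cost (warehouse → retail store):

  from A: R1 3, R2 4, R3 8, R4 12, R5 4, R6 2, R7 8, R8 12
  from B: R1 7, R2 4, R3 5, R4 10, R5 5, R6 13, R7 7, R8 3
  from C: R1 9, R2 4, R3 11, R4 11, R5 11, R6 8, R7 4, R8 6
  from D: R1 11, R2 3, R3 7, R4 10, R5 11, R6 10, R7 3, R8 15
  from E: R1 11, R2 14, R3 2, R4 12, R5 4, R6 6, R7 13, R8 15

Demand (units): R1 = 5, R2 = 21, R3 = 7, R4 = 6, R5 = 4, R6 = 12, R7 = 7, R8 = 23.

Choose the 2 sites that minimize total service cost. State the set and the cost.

With exactly 2 open, each retail store uses its cheapest among the chosen.
{A, B}: R1→A 3·5=15, R2→A 4·21=84, R3→B 5·7=35, R4→B 10·6=60, R5→A 4·4=16, R6→A 2·12=24, R7→B 7·7=49, R8→B 3·23=69. Service cost 352.
{B, E}: service cost 399
{B, D}: service cost 423
Among all 10 size-2 choices, {A, B} is lowest.

Choose A and B; total service cost 352.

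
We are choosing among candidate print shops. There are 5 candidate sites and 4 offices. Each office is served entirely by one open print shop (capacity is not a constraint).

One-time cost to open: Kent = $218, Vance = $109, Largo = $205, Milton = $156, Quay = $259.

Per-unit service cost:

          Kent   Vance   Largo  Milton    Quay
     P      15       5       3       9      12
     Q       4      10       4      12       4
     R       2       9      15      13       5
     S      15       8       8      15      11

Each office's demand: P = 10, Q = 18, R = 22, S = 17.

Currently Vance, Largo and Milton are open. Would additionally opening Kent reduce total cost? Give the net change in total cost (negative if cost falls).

Current service cost with {Vance, Largo, Milton}: 436.
Adding Kent: each office re-picks its cheapest; new service cost 282, saving 154.
Extra fixed cost: 218. Net change = 218 − 154 = 64.
(Totals: 906 → 970.)

No — net change +64 (cost rises by 64).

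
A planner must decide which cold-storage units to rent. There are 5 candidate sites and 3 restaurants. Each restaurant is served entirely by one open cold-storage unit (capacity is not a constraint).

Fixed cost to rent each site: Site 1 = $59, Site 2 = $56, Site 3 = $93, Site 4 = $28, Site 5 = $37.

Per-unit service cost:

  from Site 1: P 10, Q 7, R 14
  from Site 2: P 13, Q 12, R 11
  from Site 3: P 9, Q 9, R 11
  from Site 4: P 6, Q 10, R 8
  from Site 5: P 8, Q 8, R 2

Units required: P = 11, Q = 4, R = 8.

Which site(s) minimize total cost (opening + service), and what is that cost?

Open Site 5 only; minimum total cost 173.

For any fixed open set, each restaurant goes to its cheapest open site; total = fixed + service.
{Site 5}: P→Site 5 8·11=88, Q→Site 5 8·4=32, R→Site 5 2·8=16. Service 136; fixed 37; total 173.
{Site 4, Site 5}: service 114 + fixed 65 = 179
{Site 4}: P→Site 4 6·11=66, Q→Site 4 10·4=40, R→Site 4 8·8=64. Service 170; fixed 28; total 198.
{Site 1, Site 2, Site 3, Site 4, Site 5}: P→Site 4 6·11=66, Q→Site 1 7·4=28, R→Site 5 2·8=16. Service 110; fixed 273; total 383.
No other subset beats 173.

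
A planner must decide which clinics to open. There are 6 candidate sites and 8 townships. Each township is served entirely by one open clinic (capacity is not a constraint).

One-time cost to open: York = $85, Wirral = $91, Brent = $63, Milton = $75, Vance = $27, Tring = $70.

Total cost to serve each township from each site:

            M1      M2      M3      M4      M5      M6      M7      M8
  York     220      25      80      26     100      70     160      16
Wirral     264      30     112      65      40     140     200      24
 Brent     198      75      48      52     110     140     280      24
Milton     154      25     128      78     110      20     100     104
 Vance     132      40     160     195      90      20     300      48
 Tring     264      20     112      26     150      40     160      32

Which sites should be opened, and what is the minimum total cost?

For any fixed open set, each township goes to its cheapest open site; total = fixed + service.
{Brent, Milton, Vance}: M1→Vance 132, M2→Milton 25, M3→Brent 48, M4→Brent 52, M5→Vance 90, M6→Milton 20, M7→Milton 100, M8→Brent 24. Service 491; fixed 165; total 656.
{York, Vance}: service 549 + fixed 112 = 661
{Brent, Milton}: M1→Milton 154, M2→Milton 25, M3→Brent 48, M4→Brent 52, M5→Brent 110, M6→Milton 20, M7→Milton 100, M8→Brent 24. Service 533; fixed 138; total 671.
{York, Wirral, Brent, Milton, Vance, Tring}: service 402 + fixed 411 = 813
No other subset beats 656.

Open Brent, Milton and Vance; minimum total cost 656.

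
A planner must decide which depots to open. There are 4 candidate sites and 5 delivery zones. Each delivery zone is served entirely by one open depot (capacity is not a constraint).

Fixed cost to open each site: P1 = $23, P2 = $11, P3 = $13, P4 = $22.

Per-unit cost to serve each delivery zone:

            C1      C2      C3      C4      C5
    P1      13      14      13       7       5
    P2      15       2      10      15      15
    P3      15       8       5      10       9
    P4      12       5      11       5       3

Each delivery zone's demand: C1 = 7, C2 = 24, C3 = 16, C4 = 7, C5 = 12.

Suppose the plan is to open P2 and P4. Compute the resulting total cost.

Each delivery zone is assigned to its cheapest site among the open ones.
{P2, P4}: C1→P4 12·7=84, C2→P2 2·24=48, C3→P2 10·16=160, C4→P4 5·7=35, C5→P4 3·12=36. Service 363; fixed 33; total 396.

Total cost: 396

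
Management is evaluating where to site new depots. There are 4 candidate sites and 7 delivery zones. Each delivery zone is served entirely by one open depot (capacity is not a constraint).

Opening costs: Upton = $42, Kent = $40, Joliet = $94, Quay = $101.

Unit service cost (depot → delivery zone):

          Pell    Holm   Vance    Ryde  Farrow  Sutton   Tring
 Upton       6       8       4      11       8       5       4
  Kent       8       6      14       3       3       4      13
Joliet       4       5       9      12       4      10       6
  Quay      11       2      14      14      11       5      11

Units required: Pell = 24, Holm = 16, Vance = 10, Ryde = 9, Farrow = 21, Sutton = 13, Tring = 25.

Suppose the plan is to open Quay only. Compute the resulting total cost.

Total cost: 1234

Each delivery zone is assigned to its cheapest site among the open ones.
{Quay}: Pell→Quay 11·24=264, Holm→Quay 2·16=32, Vance→Quay 14·10=140, Ryde→Quay 14·9=126, Farrow→Quay 11·21=231, Sutton→Quay 5·13=65, Tring→Quay 11·25=275. Service 1133; fixed 101; total 1234.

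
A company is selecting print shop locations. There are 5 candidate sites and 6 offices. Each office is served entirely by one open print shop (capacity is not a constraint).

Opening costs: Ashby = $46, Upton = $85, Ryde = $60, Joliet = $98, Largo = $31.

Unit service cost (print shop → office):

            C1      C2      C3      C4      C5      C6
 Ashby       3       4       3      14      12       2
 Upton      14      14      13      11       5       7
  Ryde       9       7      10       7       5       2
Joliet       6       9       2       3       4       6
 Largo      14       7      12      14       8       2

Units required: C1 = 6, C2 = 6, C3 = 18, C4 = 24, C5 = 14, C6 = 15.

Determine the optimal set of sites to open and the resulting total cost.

For any fixed open set, each office goes to its cheapest open site; total = fixed + service.
{Ashby, Joliet}: C1→Ashby 3·6=18, C2→Ashby 4·6=24, C3→Joliet 2·18=36, C4→Joliet 3·24=72, C5→Joliet 4·14=56, C6→Ashby 2·15=30. Service 236; fixed 144; total 380.
{Joliet, Largo}: service 272 + fixed 129 = 401
{Ashby, Joliet, Largo}: C1→Ashby 3·6=18, C2→Ashby 4·6=24, C3→Joliet 2·18=36, C4→Joliet 3·24=72, C5→Joliet 4·14=56, C6→Ashby 2·15=30. Service 236; fixed 175; total 411.
{Ashby, Upton, Ryde, Joliet, Largo}: service 236 + fixed 320 = 556
No other subset beats 380.

Open Ashby and Joliet; minimum total cost 380.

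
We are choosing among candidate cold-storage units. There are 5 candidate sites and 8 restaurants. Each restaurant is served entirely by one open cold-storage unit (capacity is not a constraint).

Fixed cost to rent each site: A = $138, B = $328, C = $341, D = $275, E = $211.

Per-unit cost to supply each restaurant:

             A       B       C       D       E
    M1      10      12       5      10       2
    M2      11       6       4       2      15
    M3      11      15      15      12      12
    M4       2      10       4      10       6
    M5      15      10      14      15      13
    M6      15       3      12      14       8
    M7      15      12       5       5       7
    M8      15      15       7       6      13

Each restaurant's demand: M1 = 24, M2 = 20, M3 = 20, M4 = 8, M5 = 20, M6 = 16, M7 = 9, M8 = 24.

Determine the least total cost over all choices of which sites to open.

For any fixed open set, each restaurant goes to its cheapest open site; total = fixed + service.
{D, E}: M1→E 2·24=48, M2→D 2·20=40, M3→D 12·20=240, M4→E 6·8=48, M5→E 13·20=260, M6→E 8·16=128, M7→D 5·9=45, M8→D 6·24=144. Service 953; fixed 486; total 1439.
{A, D, E}: M1→E 2·24=48, M2→D 2·20=40, M3→A 11·20=220, M4→A 2·8=16, M5→E 13·20=260, M6→E 8·16=128, M7→D 5·9=45, M8→D 6·24=144. Service 901; fixed 624; total 1525.
{C, E}: M1→E 2·24=48, M2→C 4·20=80, M3→E 12·20=240, M4→C 4·8=32, M5→E 13·20=260, M6→E 8·16=128, M7→C 5·9=45, M8→C 7·24=168. Service 1001; fixed 552; total 1553.
{A, B, C, D, E}: M1→E 2·24=48, M2→D 2·20=40, M3→A 11·20=220, M4→A 2·8=16, M5→B 10·20=200, M6→B 3·16=48, M7→C 5·9=45, M8→D 6·24=144. Service 761; fixed 1293; total 2054.
No other subset beats 1439.

Minimum total cost: 1439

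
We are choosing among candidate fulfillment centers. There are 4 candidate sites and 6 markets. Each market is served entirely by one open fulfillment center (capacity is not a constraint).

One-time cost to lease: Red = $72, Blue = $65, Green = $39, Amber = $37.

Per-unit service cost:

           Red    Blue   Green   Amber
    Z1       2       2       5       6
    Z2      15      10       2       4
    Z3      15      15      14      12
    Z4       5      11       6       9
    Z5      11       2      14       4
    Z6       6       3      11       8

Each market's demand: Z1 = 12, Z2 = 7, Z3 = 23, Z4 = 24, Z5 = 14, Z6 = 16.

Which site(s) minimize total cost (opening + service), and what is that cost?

For any fixed open set, each market goes to its cheapest open site; total = fixed + service.
{Blue, Green, Amber}: Z1→Blue 2·12=24, Z2→Green 2·7=14, Z3→Amber 12·23=276, Z4→Green 6·24=144, Z5→Blue 2·14=28, Z6→Blue 3·16=48. Service 534; fixed 141; total 675.
{Blue, Green}: Z1→Blue 2·12=24, Z2→Green 2·7=14, Z3→Green 14·23=322, Z4→Green 6·24=144, Z5→Blue 2·14=28, Z6→Blue 3·16=48. Service 580; fixed 104; total 684.
{Red, Blue, Amber}: service 524 + fixed 174 = 698
{Red, Blue, Green, Amber}: service 510 + fixed 213 = 723
(All 15 nonempty subsets were checked; Blue, Green and Amber is lowest.)

Open Blue, Green and Amber; minimum total cost 675.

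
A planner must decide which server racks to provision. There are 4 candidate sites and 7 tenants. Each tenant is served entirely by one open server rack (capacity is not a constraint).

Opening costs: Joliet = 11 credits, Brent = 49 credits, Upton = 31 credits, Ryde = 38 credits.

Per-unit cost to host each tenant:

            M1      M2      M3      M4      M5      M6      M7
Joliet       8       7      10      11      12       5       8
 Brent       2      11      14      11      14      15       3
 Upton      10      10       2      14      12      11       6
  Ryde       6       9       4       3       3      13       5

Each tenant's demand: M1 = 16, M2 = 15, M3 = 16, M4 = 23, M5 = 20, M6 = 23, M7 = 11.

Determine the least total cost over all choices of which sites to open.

For any fixed open set, each tenant goes to its cheapest open site; total = fixed + service.
{Joliet, Brent, Upton, Ryde}: M1→Brent 2·16=32, M2→Joliet 7·15=105, M3→Upton 2·16=32, M4→Ryde 3·23=69, M5→Ryde 3·20=60, M6→Joliet 5·23=115, M7→Brent 3·11=33. Service 446; fixed 129; total 575.
{Joliet, Brent, Ryde}: service 478 + fixed 98 = 576
{Joliet, Upton, Ryde}: M1→Ryde 6·16=96, M2→Joliet 7·15=105, M3→Upton 2·16=32, M4→Ryde 3·23=69, M5→Ryde 3·20=60, M6→Joliet 5·23=115, M7→Ryde 5·11=55. Service 532; fixed 80; total 612.
{Joliet}: service 1089 + fixed 11 = 1100
No other subset beats 575.

Minimum total cost: 575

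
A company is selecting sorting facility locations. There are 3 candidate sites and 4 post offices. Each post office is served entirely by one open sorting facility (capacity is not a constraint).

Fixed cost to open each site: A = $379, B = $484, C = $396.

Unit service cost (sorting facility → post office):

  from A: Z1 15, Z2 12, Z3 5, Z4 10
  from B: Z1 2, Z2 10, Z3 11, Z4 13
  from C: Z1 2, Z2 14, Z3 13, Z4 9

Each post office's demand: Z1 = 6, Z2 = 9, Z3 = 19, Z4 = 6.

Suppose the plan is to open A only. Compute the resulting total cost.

Total cost: 732

Each post office is assigned to its cheapest site among the open ones.
{A}: Z1→A 15·6=90, Z2→A 12·9=108, Z3→A 5·19=95, Z4→A 10·6=60. Service 353; fixed 379; total 732.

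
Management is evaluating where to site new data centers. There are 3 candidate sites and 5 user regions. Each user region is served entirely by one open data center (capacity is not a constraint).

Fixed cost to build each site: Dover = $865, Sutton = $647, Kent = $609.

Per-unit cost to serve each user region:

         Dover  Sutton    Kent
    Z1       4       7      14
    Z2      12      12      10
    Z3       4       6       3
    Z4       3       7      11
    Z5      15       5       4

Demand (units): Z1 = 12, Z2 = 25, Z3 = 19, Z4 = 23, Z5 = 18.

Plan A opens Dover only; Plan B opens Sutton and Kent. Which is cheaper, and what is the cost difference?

Plan A is cheaper by 252.

Plan A: {Dover}: Z1→Dover 4·12=48, Z2→Dover 12·25=300, Z3→Dover 4·19=76, Z4→Dover 3·23=69, Z5→Dover 15·18=270. Service 763; fixed 865; total 1628.
Plan B: {Sutton, Kent}: Z1→Sutton 7·12=84, Z2→Kent 10·25=250, Z3→Kent 3·19=57, Z4→Sutton 7·23=161, Z5→Kent 4·18=72. Service 624; fixed 1256; total 1880.
Difference: |1628 − 1880| = 252.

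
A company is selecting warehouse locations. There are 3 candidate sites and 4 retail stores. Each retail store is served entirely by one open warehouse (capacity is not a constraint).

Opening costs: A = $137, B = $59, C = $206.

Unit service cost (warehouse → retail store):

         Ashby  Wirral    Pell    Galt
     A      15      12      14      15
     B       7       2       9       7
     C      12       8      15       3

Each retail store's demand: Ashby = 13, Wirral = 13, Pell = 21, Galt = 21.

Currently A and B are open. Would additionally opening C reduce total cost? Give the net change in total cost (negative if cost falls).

Current service cost with {A, B}: 453.
Adding C: each retail store re-picks its cheapest; new service cost 369, saving 84.
Extra fixed cost: 206. Net change = 206 − 84 = 122.
(Totals: 649 → 771.)

No — net change +122 (cost rises by 122).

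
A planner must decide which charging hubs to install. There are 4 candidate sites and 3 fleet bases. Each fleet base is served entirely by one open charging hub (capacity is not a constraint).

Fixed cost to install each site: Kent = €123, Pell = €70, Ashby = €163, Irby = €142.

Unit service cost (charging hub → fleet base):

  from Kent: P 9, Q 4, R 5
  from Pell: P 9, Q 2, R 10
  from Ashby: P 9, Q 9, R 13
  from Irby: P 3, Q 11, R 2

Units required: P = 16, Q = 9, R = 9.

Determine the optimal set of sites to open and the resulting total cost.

For any fixed open set, each fleet base goes to its cheapest open site; total = fixed + service.
{Pell, Irby}: P→Irby 3·16=48, Q→Pell 2·9=18, R→Irby 2·9=18. Service 84; fixed 212; total 296.
{Irby}: P→Irby 3·16=48, Q→Irby 11·9=99, R→Irby 2·9=18. Service 165; fixed 142; total 307.
{Pell}: P→Pell 9·16=144, Q→Pell 2·9=18, R→Pell 10·9=90. Service 252; fixed 70; total 322.
{Kent, Pell, Ashby, Irby}: P→Irby 3·16=48, Q→Pell 2·9=18, R→Irby 2·9=18. Service 84; fixed 498; total 582.
No other subset beats 296.

Open Pell and Irby; minimum total cost 296.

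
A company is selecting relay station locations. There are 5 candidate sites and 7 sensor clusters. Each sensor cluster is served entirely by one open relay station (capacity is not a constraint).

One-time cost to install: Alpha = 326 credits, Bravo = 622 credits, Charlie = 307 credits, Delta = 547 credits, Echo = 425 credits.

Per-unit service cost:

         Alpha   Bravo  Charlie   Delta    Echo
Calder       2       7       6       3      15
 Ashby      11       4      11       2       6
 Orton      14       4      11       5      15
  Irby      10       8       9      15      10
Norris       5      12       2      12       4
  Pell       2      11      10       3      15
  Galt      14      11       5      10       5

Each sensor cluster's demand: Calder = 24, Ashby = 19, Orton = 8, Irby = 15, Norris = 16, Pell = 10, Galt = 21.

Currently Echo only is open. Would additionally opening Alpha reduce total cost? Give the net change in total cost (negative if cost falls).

Current service cost with {Echo}: 1063.
Adding Alpha: each sensor cluster re-picks its cheapest; new service cost 613, saving 450.
Extra fixed cost: 326. Net change = 326 − 450 = -124.
(Totals: 1488 → 1364.)

Yes — net change −124 (cost falls by 124).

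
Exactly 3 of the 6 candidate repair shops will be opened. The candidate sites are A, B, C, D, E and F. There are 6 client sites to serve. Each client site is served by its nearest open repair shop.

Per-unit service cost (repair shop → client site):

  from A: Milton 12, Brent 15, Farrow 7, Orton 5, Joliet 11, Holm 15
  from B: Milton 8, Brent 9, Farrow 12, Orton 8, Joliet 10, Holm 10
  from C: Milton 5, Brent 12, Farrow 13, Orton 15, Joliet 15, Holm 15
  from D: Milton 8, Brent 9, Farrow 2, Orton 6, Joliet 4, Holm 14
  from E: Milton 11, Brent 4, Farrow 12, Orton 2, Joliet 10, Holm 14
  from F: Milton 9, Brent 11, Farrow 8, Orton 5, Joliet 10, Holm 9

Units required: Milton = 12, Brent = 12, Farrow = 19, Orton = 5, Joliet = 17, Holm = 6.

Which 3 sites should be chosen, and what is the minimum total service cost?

With exactly 3 open, each client site uses its cheapest among the chosen.
{C, D, E}: Milton→C 5·12=60, Brent→E 4·12=48, Farrow→D 2·19=38, Orton→E 2·5=10, Joliet→D 4·17=68, Holm→D 14·6=84. Service cost 308.
{D, E, F}: service cost 314
{B, D, E}: service cost 320
Among all 20 size-3 choices, {C, D, E} is lowest.

Choose C, D and E; total service cost 308.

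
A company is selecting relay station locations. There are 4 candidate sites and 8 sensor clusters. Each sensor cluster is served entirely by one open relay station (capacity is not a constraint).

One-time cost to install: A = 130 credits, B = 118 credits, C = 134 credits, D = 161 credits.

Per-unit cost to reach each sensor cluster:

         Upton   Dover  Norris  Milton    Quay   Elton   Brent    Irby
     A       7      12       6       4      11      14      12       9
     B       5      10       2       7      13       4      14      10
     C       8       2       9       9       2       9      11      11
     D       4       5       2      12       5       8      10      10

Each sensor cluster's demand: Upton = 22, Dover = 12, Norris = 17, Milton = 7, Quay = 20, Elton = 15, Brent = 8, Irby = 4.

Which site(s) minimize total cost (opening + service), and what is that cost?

Open B and C; minimum total cost 697.

For any fixed open set, each sensor cluster goes to its cheapest open site; total = fixed + service.
{B, C}: Upton→B 5·22=110, Dover→C 2·12=24, Norris→B 2·17=34, Milton→B 7·7=49, Quay→C 2·20=40, Elton→B 4·15=60, Brent→C 11·8=88, Irby→B 10·4=40. Service 445; fixed 252; total 697.
{D}: service 606 + fixed 161 = 767
{C, D}: Upton→D 4·22=88, Dover→C 2·12=24, Norris→D 2·17=34, Milton→C 9·7=63, Quay→C 2·20=40, Elton→D 8·15=120, Brent→D 10·8=80, Irby→D 10·4=40. Service 489; fixed 295; total 784.
{A, B, C, D}: service 390 + fixed 543 = 933
No other subset beats 697.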